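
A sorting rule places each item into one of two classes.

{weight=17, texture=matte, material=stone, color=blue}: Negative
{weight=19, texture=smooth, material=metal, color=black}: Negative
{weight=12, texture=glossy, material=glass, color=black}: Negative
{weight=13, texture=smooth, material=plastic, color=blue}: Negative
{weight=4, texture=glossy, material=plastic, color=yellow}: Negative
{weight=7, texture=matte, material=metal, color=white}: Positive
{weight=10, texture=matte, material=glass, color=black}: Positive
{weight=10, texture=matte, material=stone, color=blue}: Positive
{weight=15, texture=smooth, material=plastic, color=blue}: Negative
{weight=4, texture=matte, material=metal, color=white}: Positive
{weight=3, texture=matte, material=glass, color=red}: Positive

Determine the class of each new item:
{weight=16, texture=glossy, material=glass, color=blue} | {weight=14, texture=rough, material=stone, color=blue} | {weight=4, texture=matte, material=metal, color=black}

Negative, Negative, Positive

The rule appears to be: texture is matte AND weight ≤ 10.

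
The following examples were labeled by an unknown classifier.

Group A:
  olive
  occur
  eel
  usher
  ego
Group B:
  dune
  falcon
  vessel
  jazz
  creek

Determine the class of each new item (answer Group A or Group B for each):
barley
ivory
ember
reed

Checking candidate rules against both groups, what survives is: starts with a vowel.
barley → starts with 'b' → Group B.
ivory → starts with 'i' → Group A.
ember → starts with 'e' → Group A.
reed → starts with 'r' → Group B.

Group B, Group A, Group A, Group B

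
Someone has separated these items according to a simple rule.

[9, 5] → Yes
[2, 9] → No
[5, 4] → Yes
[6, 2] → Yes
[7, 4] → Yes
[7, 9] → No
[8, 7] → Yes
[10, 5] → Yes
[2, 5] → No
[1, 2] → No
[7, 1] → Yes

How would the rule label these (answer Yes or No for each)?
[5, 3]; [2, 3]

Yes, No

One predicate separates the groups cleanly: first > second.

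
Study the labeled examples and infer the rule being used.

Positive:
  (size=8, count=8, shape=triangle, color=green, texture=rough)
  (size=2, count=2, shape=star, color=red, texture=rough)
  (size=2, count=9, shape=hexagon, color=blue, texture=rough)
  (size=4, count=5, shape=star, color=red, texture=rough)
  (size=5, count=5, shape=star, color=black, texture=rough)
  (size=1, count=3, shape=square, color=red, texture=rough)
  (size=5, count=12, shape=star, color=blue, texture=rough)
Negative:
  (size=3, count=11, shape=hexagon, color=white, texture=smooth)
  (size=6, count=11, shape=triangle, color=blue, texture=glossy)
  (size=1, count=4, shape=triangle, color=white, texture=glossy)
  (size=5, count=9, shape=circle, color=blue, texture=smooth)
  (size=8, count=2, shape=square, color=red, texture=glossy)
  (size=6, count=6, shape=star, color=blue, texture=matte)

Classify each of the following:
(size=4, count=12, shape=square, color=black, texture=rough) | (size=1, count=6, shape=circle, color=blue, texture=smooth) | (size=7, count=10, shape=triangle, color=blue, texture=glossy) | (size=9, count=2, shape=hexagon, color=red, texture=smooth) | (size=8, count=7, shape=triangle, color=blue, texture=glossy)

Positive, Negative, Negative, Negative, Negative

Checking candidate rules against both groups, what survives is: texture is rough.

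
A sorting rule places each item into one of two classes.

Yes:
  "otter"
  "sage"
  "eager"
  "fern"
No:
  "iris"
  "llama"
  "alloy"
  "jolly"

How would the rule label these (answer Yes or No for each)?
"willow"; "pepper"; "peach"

No, Yes, Yes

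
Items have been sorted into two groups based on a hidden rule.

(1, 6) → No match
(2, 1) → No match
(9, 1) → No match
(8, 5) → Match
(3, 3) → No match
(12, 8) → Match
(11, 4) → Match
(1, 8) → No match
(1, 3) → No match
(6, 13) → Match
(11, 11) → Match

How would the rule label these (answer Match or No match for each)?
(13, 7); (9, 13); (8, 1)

Match, Match, No match

The distinguishing property — sum ≥ 13 — holds for all the 'Match' cases and none of the 'No match' cases.
(13, 7) — 13+7 = 20, hence Match.
(9, 13) — 9+13 = 22, hence Match.
(8, 1) — 8+1 = 9, hence No match.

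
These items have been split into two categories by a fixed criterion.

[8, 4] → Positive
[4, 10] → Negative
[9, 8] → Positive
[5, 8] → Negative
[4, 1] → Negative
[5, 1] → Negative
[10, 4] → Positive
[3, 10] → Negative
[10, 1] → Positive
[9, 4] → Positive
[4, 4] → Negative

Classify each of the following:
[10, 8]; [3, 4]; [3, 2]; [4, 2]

'Positive' ⟺ first ≥ 8.
[10, 8]: Positive (first 10).
[3, 4]: Negative (first 3).
[3, 2]: Negative (first 3).
[4, 2]: Negative (first 4).

Positive, Negative, Negative, Negative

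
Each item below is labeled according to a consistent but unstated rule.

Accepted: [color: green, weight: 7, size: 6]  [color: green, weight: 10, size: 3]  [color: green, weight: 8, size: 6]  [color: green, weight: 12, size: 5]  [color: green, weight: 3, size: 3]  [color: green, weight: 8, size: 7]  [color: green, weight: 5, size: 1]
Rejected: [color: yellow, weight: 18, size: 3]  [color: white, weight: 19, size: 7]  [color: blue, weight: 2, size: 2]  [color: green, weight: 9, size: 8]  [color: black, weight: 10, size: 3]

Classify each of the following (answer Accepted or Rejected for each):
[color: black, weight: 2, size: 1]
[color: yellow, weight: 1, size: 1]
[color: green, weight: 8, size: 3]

Rejected, Rejected, Accepted

The pattern is that an item is 'Accepted' exactly when: color is green AND size ≤ 7.
[color: black, weight: 2, size: 1]: color is black, size = 1 — does not fit, so Rejected.
[color: yellow, weight: 1, size: 1]: color is yellow, size = 1 — does not fit, so Rejected.
[color: green, weight: 8, size: 3]: color is green, size = 3 — passes, so Accepted.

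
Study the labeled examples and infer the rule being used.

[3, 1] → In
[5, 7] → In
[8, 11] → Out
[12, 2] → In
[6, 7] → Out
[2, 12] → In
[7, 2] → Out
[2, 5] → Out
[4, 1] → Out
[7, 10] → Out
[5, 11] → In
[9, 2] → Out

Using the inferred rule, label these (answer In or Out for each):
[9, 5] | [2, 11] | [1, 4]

In, Out, Out

Every 'In' example satisfies: sum is even. None of the 'Out' examples do.
[9, 5]: In (9+5 = 14). [2, 11]: Out (2+11 = 13). [1, 4]: Out (1+4 = 5).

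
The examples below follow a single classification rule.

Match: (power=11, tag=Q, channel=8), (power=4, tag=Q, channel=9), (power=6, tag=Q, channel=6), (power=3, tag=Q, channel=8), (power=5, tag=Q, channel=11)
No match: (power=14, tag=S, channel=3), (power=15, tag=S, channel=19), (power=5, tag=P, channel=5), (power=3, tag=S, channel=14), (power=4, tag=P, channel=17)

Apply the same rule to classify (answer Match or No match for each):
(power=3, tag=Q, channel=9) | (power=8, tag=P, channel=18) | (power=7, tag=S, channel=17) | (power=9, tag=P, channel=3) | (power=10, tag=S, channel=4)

The distinguishing property — tag is Q — holds for all the 'Match' cases and none of the 'No match' cases.
(power=3, tag=Q, channel=9): tag is Q — checks out, so Match.
(power=8, tag=P, channel=18): tag is P — does not satisfy this, so No match.
(power=7, tag=S, channel=17): tag is S — does not satisfy this, so No match.
(power=9, tag=P, channel=3): tag is P — does not satisfy this, so No match.
(power=10, tag=S, channel=4): tag is S — does not satisfy this, so No match.

Match, No match, No match, No match, No match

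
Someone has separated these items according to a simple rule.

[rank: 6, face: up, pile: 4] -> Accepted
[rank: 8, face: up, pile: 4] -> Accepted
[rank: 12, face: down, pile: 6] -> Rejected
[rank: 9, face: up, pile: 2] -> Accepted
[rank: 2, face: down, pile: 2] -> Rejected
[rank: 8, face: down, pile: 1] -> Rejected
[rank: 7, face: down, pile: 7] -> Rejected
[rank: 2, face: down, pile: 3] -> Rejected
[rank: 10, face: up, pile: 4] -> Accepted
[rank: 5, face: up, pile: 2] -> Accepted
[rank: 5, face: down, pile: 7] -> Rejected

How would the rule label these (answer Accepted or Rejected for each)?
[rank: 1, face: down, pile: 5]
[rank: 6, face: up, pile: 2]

Rejected, Accepted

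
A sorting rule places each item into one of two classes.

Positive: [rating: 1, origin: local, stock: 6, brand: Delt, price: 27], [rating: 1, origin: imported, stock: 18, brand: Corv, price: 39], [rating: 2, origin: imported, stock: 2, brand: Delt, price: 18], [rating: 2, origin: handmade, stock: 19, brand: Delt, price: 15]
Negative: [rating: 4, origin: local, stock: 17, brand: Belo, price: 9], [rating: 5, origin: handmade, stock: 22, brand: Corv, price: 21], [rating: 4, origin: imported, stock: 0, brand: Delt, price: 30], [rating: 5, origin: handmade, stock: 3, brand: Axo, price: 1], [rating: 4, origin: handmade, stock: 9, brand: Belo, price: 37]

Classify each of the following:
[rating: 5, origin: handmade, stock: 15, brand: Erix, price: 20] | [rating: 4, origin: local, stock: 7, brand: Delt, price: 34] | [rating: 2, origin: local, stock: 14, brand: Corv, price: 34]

The simplest hypothesis consistent with all the labels is: rating ≤ 2.

Negative, Negative, Positive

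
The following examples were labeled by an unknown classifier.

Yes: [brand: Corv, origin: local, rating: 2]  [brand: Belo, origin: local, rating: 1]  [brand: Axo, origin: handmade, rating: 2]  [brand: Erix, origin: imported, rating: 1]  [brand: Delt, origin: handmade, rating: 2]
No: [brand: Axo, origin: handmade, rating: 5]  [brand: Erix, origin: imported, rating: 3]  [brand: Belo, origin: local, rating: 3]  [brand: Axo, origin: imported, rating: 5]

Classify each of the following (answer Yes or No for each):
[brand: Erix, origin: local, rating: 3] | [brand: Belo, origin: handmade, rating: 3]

No, No

All 'Yes' examples share one property — rating ≤ 2 — and every 'No' example lacks it.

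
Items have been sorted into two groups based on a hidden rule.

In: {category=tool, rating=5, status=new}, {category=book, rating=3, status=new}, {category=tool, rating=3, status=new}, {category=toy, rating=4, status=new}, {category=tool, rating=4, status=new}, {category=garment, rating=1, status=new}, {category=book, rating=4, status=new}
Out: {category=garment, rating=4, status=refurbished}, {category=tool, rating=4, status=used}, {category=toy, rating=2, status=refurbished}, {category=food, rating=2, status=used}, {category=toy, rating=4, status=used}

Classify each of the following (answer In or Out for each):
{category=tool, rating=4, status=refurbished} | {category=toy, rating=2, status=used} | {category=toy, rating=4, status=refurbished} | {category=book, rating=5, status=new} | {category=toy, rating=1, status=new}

Rule: status is new. This holds for each 'In' example and fails for each 'Out' one.
{category=tool, rating=4, status=refurbished} → status is refurbished → Out. {category=toy, rating=2, status=used} → status is used → Out. {category=toy, rating=4, status=refurbished} → status is refurbished → Out. {category=book, rating=5, status=new} → status is new → In. {category=toy, rating=1, status=new} → status is new → In.

Out, Out, Out, In, In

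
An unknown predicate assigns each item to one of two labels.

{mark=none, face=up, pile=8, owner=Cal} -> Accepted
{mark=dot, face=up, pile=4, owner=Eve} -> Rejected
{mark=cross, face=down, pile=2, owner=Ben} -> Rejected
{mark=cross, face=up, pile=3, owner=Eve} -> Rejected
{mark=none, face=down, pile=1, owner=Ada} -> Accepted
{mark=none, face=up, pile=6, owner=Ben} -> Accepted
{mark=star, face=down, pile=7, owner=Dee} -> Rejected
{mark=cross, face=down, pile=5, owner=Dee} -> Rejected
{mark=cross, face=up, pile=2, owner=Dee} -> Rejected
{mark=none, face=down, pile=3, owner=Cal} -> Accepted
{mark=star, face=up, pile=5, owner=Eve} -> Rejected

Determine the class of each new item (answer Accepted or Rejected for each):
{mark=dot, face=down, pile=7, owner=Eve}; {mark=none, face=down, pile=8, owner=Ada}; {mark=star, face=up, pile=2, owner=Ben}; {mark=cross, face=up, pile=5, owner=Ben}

Rejected, Accepted, Rejected, Rejected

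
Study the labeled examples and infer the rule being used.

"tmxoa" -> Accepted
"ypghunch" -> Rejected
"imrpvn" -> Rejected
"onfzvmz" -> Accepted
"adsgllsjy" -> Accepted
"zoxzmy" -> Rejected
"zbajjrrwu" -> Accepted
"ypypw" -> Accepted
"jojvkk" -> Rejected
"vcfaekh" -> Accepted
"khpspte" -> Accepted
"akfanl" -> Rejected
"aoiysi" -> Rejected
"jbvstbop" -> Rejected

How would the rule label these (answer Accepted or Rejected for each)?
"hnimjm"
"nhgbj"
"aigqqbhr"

A rule that fits every label: odd length — true of each 'Accepted' example, false of each 'Rejected' one.
"hnimjm": length 6, does not pass → Rejected.
"nhgbj": length 5, passes → Accepted.
"aigqqbhr": length 8, does not pass → Rejected.

Rejected, Accepted, Rejected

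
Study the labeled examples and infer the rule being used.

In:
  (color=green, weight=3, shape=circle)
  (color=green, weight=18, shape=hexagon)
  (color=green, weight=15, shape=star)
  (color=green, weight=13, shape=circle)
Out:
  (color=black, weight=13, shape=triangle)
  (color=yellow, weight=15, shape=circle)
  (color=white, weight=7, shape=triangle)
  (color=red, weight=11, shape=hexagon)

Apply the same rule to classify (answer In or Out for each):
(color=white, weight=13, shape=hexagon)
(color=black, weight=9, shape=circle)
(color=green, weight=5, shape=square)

All 'In' examples share one property — color is green — and every 'Out' example lacks it.
(color=white, weight=13, shape=hexagon): Out (color is white).
(color=black, weight=9, shape=circle): Out (color is black).
(color=green, weight=5, shape=square): In (color is green).

Out, Out, In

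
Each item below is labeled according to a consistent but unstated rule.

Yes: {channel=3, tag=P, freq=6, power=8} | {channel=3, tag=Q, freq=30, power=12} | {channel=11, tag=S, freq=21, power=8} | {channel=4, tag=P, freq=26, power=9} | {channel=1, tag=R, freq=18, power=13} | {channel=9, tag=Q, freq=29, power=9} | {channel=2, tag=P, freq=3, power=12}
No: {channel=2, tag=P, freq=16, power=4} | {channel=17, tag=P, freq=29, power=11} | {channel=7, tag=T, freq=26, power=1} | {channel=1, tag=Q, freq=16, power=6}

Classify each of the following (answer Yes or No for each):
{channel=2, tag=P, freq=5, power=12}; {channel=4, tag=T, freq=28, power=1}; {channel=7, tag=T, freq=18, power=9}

'Yes' ⟺ channel ≤ 11 AND power ≥ 8.
{channel=2, tag=P, freq=5, power=12} — channel = 2, power = 12, hence Yes. {channel=4, tag=T, freq=28, power=1} — channel = 4, power = 1, hence No. {channel=7, tag=T, freq=18, power=9} — channel = 7, power = 9, hence Yes.

Yes, No, Yes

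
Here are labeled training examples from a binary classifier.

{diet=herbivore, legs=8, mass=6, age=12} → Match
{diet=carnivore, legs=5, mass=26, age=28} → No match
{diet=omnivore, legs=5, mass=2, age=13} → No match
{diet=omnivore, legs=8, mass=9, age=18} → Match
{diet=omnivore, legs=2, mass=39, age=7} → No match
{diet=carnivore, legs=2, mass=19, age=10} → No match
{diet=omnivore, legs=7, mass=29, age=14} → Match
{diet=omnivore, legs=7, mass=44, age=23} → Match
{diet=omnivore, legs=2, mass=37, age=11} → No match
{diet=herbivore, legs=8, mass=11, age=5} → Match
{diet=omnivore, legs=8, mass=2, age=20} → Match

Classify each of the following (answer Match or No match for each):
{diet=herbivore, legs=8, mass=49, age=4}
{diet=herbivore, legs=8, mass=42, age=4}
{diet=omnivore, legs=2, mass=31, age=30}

One predicate separates the groups cleanly: legs ≥ 7.
{diet=herbivore, legs=8, mass=49, age=4}: legs = 8 — fits, so Match.
{diet=herbivore, legs=8, mass=42, age=4}: legs = 8 — fits, so Match.
{diet=omnivore, legs=2, mass=31, age=30}: legs = 2 — doesn't match, so No match.

Match, Match, No match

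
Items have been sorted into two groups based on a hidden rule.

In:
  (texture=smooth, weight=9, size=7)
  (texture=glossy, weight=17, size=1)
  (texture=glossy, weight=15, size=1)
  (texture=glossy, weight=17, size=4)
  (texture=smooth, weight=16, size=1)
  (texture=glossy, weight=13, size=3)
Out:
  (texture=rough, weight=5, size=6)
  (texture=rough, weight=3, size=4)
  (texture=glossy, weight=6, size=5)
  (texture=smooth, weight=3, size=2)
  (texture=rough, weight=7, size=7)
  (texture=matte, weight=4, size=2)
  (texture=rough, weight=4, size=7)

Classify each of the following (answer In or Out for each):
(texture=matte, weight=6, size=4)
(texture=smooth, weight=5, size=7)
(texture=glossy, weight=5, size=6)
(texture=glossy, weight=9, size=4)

The classifier is using: weight ≥ 9.
(texture=matte, weight=6, size=4): weight = 6, doesn't qualify → Out. (texture=smooth, weight=5, size=7): weight = 5, doesn't qualify → Out. (texture=glossy, weight=5, size=6): weight = 5, doesn't qualify → Out. (texture=glossy, weight=9, size=4): weight = 9, fits → In.

Out, Out, Out, In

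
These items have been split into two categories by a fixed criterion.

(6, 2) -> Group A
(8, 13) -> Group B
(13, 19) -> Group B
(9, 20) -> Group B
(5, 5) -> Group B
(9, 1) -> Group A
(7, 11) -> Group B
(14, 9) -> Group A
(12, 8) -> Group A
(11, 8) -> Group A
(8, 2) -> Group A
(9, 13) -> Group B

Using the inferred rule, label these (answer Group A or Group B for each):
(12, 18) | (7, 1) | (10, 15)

Group B, Group A, Group B

The rule appears to be: first > second.
(12, 18) — 12 < 18, hence Group B. (7, 1) — 7 > 1, hence Group A. (10, 15) — 10 < 15, hence Group B.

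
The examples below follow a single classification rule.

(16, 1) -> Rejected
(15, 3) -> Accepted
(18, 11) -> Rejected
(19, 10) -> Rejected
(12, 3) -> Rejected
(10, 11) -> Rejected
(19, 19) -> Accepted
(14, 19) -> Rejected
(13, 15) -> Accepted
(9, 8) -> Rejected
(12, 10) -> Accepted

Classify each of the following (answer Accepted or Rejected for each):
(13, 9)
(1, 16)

The pattern is that an item is 'Accepted' exactly when: sum is even.
(13, 9): 13+9 = 22, fits → Accepted.
(1, 16): 1+16 = 17, fails this test → Rejected.

Accepted, Rejected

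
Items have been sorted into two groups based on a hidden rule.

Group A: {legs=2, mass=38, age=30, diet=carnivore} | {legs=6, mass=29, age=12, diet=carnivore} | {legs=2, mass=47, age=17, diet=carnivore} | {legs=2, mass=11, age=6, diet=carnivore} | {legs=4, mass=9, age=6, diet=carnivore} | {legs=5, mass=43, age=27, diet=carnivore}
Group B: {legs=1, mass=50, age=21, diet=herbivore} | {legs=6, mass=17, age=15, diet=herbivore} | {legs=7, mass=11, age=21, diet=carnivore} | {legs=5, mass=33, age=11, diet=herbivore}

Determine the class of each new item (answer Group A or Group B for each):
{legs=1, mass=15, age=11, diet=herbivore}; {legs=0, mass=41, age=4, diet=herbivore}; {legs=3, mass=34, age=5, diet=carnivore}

The distinguishing property — diet is carnivore AND legs ≤ 6 — holds for all the 'Group A' cases and none of the 'Group B' cases.
{legs=1, mass=15, age=11, diet=herbivore}: diet is herbivore, legs = 1, does not fit → Group B. {legs=0, mass=41, age=4, diet=herbivore}: diet is herbivore, legs = 0, does not fit → Group B. {legs=3, mass=34, age=5, diet=carnivore}: diet is carnivore, legs = 3, fits → Group A.

Group B, Group B, Group A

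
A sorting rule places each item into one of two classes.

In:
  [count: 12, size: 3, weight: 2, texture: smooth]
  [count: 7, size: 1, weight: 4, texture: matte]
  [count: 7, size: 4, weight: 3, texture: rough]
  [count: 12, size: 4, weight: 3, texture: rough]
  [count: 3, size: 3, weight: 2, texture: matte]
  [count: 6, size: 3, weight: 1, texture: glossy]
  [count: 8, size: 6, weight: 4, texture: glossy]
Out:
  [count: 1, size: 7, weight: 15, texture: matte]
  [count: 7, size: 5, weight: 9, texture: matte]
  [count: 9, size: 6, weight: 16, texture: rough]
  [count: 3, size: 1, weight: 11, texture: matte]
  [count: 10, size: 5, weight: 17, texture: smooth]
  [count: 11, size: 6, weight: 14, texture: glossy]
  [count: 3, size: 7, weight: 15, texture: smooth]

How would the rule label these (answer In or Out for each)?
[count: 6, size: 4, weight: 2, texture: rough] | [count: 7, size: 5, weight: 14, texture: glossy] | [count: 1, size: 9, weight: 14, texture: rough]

In, Out, Out

'In' ⟺ weight ≤ 4.
In: [count: 6, size: 4, weight: 2, texture: rough], since weight = 2.
Out: [count: 7, size: 5, weight: 14, texture: glossy], since weight = 14.
Out: [count: 1, size: 9, weight: 14, texture: rough], since weight = 14.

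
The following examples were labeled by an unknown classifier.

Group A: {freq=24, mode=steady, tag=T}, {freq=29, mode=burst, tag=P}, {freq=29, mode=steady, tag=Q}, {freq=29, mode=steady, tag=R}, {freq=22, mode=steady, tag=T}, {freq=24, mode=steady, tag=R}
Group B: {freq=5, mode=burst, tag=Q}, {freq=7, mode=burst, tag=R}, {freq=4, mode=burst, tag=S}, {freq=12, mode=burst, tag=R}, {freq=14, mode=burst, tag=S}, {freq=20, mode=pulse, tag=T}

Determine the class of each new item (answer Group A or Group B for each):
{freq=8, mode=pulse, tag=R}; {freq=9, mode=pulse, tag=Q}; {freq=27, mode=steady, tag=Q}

Group B, Group B, Group A

The classifier is using: freq ≥ 22.
{freq=8, mode=pulse, tag=R}: freq = 8 — doesn't qualify, so Group B. {freq=9, mode=pulse, tag=Q}: freq = 9 — doesn't qualify, so Group B. {freq=27, mode=steady, tag=Q}: freq = 27 — qualifies, so Group A.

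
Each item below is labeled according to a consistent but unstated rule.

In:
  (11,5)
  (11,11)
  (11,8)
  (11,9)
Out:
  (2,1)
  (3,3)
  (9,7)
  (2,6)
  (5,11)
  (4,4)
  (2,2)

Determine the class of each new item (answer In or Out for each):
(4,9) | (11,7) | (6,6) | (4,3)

Out, In, Out, Out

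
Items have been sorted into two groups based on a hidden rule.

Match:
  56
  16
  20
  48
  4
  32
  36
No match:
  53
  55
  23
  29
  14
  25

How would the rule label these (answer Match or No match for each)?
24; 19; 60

Match, No match, Match

A rule that fits every label: multiple of 4 — true of each 'Match' example, false of each 'No match' one.
24: 24 = 4·6, satisfies this → Match.
19: 19 = 4·4 + 3, doesn't qualify → No match.
60: 60 = 4·15, satisfies this → Match.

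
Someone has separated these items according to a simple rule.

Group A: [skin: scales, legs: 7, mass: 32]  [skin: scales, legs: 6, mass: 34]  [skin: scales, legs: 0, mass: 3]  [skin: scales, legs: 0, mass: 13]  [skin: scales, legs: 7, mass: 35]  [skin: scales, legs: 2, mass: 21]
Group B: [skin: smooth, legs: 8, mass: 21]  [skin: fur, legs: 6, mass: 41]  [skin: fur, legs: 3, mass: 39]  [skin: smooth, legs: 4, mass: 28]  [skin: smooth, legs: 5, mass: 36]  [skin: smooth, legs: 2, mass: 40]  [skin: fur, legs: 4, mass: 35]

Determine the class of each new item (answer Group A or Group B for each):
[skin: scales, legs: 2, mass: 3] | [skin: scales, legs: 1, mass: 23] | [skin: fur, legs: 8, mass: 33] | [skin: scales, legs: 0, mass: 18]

Group A, Group A, Group B, Group A

'Group A' ⟺ skin is scales.
[skin: scales, legs: 2, mass: 3] — skin is scales, hence Group A. [skin: scales, legs: 1, mass: 23] — skin is scales, hence Group A. [skin: fur, legs: 8, mass: 33] — skin is fur, hence Group B. [skin: scales, legs: 0, mass: 18] — skin is scales, hence Group A.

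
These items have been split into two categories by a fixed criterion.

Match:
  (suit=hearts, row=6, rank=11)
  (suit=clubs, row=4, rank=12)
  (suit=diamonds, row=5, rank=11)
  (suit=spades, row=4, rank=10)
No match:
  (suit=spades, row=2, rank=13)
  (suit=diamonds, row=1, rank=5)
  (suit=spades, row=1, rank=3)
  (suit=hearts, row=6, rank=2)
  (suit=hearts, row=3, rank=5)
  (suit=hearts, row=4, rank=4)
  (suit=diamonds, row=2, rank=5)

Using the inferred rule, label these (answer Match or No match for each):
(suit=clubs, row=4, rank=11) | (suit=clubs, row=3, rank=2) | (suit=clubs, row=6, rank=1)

Match, No match, No match

The rule appears to be: row ≥ 4 AND rank ≥ 5.
(suit=clubs, row=4, rank=11): row = 4, rank = 11, qualifies → Match. (suit=clubs, row=3, rank=2): row = 3, rank = 2, fails this test → No match. (suit=clubs, row=6, rank=1): row = 6, rank = 1, fails this test → No match.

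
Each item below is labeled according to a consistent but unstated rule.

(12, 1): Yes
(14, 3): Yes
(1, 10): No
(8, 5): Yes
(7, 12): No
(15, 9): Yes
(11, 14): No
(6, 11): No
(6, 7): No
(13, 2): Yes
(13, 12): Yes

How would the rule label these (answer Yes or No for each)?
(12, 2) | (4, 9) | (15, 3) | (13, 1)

Yes, No, Yes, Yes

The rule appears to be: first > second.
(12, 2): 12 > 2, qualifies → Yes. (4, 9): 4 < 9, does not fit → No. (15, 3): 15 > 3, qualifies → Yes. (13, 1): 13 > 1, qualifies → Yes.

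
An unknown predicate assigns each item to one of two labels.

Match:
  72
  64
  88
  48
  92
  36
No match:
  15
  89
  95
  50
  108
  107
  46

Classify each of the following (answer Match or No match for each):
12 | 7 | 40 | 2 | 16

A rule that fits every label: multiple of 4 AND at most 92 — true of each 'Match' example, false of each 'No match' one.
12: Match (12 = 4·3, 12 ≤ 92).
7: No match (7 = 4·1 + 3, 7 ≤ 92).
40: Match (40 = 4·10, 40 ≤ 92).
2: No match (2 = 4·0 + 2, 2 ≤ 92).
16: Match (16 = 4·4, 16 ≤ 92).

Match, No match, Match, No match, Match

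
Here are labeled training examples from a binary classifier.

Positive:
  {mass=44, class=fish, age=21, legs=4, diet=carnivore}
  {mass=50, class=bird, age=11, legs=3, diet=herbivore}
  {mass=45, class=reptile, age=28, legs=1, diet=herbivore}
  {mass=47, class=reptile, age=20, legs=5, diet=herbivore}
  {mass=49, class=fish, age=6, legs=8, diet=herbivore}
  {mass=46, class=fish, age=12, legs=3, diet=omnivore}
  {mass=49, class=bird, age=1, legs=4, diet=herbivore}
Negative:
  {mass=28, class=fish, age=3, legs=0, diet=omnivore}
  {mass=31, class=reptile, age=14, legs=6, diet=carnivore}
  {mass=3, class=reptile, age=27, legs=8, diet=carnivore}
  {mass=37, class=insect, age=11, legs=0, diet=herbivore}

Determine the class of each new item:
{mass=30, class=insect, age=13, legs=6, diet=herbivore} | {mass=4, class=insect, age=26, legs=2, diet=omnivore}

'Positive' ⟺ mass ≥ 44.
Negative: {mass=30, class=insect, age=13, legs=6, diet=herbivore}, since mass = 30. Negative: {mass=4, class=insect, age=26, legs=2, diet=omnivore}, since mass = 4.

Negative, Negative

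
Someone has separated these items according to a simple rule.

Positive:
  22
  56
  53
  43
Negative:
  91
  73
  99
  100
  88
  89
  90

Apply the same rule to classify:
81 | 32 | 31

Negative, Positive, Positive

The distinguishing property — at most 56 — holds for all the 'Positive' cases and none of the 'Negative' cases.
81: 81 > 56, does not fit → Negative.
32: 32 ≤ 56, has this property → Positive.
31: 31 ≤ 56, has this property → Positive.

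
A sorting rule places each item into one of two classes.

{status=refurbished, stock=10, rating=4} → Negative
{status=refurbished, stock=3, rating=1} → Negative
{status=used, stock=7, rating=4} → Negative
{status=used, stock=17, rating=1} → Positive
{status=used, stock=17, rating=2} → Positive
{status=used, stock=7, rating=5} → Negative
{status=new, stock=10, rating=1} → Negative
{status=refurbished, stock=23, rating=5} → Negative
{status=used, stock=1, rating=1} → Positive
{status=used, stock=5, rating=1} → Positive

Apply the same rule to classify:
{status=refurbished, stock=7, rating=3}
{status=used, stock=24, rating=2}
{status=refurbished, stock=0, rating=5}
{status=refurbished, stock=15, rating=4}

The distinguishing property — status is used AND rating ≤ 2 — holds for all the 'Positive' cases and none of the 'Negative' cases.
{status=refurbished, stock=7, rating=3}: Negative (status is refurbished, rating = 3).
{status=used, stock=24, rating=2}: Positive (status is used, rating = 2).
{status=refurbished, stock=0, rating=5}: Negative (status is refurbished, rating = 5).
{status=refurbished, stock=15, rating=4}: Negative (status is refurbished, rating = 4).

Negative, Positive, Negative, Negative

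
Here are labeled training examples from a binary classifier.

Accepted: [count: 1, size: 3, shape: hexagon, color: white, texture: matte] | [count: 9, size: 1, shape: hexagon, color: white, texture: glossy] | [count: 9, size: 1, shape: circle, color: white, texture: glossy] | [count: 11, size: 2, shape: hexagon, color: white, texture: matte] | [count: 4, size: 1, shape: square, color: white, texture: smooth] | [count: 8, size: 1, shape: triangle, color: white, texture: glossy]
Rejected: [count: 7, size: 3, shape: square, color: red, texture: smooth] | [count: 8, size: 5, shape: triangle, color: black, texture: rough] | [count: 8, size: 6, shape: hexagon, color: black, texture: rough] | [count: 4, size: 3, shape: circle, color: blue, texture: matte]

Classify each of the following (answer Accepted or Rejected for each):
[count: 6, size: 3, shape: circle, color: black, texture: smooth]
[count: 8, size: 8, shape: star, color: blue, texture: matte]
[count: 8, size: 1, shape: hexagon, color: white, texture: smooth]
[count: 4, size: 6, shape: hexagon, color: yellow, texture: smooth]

Rejected, Rejected, Accepted, Rejected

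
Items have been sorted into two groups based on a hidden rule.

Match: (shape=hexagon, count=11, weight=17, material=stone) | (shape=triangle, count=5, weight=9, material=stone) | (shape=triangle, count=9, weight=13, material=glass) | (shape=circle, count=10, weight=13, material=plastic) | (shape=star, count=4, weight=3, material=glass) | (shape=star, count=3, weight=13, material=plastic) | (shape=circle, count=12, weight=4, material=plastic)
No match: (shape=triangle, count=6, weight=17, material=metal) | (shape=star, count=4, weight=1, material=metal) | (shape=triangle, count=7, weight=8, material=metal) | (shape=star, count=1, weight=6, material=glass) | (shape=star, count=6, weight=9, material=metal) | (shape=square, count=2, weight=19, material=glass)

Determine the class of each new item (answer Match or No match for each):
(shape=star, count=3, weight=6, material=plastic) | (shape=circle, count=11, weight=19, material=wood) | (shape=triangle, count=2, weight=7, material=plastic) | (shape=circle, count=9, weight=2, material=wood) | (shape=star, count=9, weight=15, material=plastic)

Match, Match, No match, Match, Match

Every 'Match' example satisfies: material is not metal AND count ≥ 3. None of the 'No match' examples do.
Match: (shape=star, count=3, weight=6, material=plastic), since material is plastic, count = 3. Match: (shape=circle, count=11, weight=19, material=wood), since material is wood, count = 11. No match: (shape=triangle, count=2, weight=7, material=plastic), since material is plastic, count = 2. Match: (shape=circle, count=9, weight=2, material=wood), since material is wood, count = 9. Match: (shape=star, count=9, weight=15, material=plastic), since material is plastic, count = 9.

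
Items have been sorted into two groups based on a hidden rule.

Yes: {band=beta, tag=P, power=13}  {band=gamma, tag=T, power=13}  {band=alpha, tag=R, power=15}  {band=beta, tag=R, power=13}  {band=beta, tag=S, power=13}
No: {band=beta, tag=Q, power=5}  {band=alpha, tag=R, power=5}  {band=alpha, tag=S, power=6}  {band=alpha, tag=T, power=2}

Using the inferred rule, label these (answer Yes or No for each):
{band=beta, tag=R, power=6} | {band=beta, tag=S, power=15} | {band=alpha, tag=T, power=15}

No, Yes, Yes

'Yes' ⟺ power ≥ 13.
{band=beta, tag=R, power=6} — power = 6, hence No.
{band=beta, tag=S, power=15} — power = 15, hence Yes.
{band=alpha, tag=T, power=15} — power = 15, hence Yes.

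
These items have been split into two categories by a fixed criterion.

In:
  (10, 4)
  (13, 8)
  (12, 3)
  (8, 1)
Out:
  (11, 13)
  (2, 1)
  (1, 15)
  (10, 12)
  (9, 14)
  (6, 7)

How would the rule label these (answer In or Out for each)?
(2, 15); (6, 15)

Out, Out

A rule that fits every label: first > second AND sum ≥ 9 — true of each 'In' example, false of each 'Out' one.
Out: (2, 15), since 2 < 15, 2+15 = 17. Out: (6, 15), since 6 < 15, 6+15 = 21.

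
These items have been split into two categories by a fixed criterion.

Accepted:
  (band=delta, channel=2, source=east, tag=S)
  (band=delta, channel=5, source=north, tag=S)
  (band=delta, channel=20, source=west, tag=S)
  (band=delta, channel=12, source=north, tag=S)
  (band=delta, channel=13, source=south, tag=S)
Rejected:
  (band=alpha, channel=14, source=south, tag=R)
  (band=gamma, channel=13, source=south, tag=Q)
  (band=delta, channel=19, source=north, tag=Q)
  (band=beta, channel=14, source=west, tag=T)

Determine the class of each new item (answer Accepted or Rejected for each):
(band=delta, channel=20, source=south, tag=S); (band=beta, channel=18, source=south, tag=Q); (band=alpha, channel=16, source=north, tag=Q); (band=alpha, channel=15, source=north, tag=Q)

Accepted, Rejected, Rejected, Rejected

The rule appears to be: tag is S.
(band=delta, channel=20, source=south, tag=S) — tag is S, hence Accepted. (band=beta, channel=18, source=south, tag=Q) — tag is Q, hence Rejected. (band=alpha, channel=16, source=north, tag=Q) — tag is Q, hence Rejected. (band=alpha, channel=15, source=north, tag=Q) — tag is Q, hence Rejected.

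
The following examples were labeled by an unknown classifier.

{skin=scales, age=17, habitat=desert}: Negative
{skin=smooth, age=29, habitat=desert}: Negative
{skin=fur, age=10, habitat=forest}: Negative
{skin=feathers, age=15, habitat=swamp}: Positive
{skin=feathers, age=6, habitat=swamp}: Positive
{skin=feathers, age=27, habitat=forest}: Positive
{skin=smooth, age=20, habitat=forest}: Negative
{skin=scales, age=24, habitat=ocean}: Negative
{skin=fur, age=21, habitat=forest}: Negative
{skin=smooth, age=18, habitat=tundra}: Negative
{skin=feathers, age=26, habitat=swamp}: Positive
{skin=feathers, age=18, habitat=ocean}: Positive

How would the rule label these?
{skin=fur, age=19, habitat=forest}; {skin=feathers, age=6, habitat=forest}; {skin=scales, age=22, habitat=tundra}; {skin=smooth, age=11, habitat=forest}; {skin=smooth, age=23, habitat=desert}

Negative, Positive, Negative, Negative, Negative

Rule: skin is feathers. This holds for each 'Positive' example and fails for each 'Negative' one.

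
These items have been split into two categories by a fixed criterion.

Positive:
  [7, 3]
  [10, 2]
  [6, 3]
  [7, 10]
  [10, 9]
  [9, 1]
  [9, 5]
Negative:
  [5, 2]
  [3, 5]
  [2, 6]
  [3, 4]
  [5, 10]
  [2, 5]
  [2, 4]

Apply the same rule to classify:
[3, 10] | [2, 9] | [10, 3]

Negative, Negative, Positive

One predicate separates the groups cleanly: first ≥ 6.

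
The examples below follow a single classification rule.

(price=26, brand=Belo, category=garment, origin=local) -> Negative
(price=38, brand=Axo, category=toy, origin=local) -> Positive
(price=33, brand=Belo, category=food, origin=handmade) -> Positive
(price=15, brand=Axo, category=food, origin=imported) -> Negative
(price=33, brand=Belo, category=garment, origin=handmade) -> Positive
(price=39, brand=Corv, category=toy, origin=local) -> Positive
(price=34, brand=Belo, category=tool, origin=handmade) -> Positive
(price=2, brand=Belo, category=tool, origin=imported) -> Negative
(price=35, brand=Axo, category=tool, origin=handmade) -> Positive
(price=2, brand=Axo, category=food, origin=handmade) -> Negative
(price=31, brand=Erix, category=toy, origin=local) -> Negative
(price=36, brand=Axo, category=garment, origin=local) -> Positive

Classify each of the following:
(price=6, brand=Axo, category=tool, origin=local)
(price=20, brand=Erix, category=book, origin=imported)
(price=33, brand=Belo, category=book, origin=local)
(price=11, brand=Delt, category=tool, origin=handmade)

The common property of the 'Positive' items is: price ≥ 33. No 'Negative' item has it.
(price=6, brand=Axo, category=tool, origin=local) → price = 6 → Negative. (price=20, brand=Erix, category=book, origin=imported) → price = 20 → Negative. (price=33, brand=Belo, category=book, origin=local) → price = 33 → Positive. (price=11, brand=Delt, category=tool, origin=handmade) → price = 11 → Negative.

Negative, Negative, Positive, Negative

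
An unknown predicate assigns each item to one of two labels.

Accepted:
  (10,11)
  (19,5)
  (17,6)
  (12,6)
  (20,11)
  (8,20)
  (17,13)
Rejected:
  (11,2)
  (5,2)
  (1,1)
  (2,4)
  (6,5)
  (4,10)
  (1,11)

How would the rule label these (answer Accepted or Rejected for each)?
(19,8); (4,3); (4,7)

Accepted, Rejected, Rejected

A rule that fits every label: sum ≥ 18 — true of each 'Accepted' example, false of each 'Rejected' one.
(19,8): 19+8 = 27 — fits, so Accepted. (4,3): 4+3 = 7 — does not satisfy this, so Rejected. (4,7): 4+7 = 11 — does not satisfy this, so Rejected.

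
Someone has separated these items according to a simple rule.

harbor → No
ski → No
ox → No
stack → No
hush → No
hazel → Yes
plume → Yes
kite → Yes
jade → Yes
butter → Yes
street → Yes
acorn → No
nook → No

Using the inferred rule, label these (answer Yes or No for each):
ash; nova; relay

The pattern is that an item is 'Yes' exactly when: contains 'e'.
ash: no 'e' — fails this test, so No.
nova: no 'e' — fails this test, so No.
relay: has 'e' — has this property, so Yes.

No, No, Yes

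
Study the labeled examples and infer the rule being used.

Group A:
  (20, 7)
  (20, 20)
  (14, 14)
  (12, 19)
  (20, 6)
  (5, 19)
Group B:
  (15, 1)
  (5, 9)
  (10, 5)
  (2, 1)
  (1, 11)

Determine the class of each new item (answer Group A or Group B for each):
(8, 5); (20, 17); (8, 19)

Group B, Group A, Group A

The distinguishing property — sum ≥ 24 — holds for all the 'Group A' cases and none of the 'Group B' cases.
(8, 5): 8+5 = 13, doesn't qualify → Group B. (20, 17): 20+17 = 37, has this property → Group A. (8, 19): 8+19 = 27, has this property → Group A.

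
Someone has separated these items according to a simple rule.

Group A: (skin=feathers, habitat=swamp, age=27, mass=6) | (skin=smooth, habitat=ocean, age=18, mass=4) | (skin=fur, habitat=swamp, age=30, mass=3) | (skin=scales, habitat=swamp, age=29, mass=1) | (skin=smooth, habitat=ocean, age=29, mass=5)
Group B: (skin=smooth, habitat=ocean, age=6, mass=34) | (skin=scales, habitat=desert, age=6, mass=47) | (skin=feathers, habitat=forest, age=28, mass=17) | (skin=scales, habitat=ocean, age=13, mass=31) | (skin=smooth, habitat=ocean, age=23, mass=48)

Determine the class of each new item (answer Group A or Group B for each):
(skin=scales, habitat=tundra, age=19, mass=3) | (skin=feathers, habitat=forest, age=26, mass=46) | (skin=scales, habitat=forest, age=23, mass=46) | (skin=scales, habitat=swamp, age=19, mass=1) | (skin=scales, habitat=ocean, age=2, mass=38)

Group A, Group B, Group B, Group A, Group B

The simplest hypothesis consistent with all the labels is: mass ≤ 6.
Group A: (skin=scales, habitat=tundra, age=19, mass=3), since mass = 3. Group B: (skin=feathers, habitat=forest, age=26, mass=46), since mass = 46. Group B: (skin=scales, habitat=forest, age=23, mass=46), since mass = 46. Group A: (skin=scales, habitat=swamp, age=19, mass=1), since mass = 1. Group B: (skin=scales, habitat=ocean, age=2, mass=38), since mass = 38.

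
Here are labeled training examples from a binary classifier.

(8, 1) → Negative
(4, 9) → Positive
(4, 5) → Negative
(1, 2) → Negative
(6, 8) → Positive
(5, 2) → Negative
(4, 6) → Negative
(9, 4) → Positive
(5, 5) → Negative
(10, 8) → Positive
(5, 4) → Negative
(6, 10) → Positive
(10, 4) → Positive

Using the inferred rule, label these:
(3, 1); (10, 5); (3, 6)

The classifier is using: sum ≥ 13.
(3, 1) — 3+1 = 4, hence Negative.
(10, 5) — 10+5 = 15, hence Positive.
(3, 6) — 3+6 = 9, hence Negative.

Negative, Positive, Negative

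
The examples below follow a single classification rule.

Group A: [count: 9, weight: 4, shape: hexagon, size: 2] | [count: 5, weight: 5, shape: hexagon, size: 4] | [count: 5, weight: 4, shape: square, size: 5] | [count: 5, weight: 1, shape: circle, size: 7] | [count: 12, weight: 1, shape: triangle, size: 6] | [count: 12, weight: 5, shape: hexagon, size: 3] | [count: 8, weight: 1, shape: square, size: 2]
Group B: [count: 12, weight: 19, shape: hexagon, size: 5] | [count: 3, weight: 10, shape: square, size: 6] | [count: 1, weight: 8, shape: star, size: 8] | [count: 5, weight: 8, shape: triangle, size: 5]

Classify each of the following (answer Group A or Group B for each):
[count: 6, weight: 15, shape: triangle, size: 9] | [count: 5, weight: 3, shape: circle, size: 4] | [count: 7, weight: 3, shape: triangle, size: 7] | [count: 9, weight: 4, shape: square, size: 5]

Group B, Group A, Group A, Group A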